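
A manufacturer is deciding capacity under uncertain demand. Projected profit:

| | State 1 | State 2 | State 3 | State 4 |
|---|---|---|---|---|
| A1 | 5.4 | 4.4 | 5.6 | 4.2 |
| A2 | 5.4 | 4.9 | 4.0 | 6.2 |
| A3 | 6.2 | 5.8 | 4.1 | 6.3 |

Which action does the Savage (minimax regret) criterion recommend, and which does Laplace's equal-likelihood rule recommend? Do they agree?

minimax regret → A3; laplace → A3 (agree)

Column bests: State 1=6.2, State 2=5.8, State 3=5.6, State 4=6.3.
A1 regrets: 0.8, 1.4, 0.0, 2.1 → max 2.1
A2 regrets: 0.8, 0.9, 1.6, 0.1 → max 1.6
A3 regrets: 0.0, 0.0, 1.5, 0.0 → max 1.5
Smallest max regret = 1.5 → A3.
Row averages: A1=4.9, A2=5.125, A3=5.6
Highest average = 5.6 → A3.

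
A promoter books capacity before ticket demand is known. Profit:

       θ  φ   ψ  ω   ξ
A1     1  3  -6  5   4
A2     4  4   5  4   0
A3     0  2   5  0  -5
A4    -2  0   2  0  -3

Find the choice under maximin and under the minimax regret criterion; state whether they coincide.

Row minima: A1=-6, A2=0, A3=-5, A4=-3
Best worst-case = 0 → A2.
Column bests: θ=4, φ=4, ψ=5, ω=5, ξ=4.
A1 regrets: 3, 1, 11, 0, 0 → max 11
A2 regrets: 0, 0, 0, 1, 4 → max 4
A3 regrets: 4, 2, 0, 5, 9 → max 9
A4 regrets: 6, 4, 3, 5, 7 → max 7
Smallest max regret = 4 → A2.

maximin → A2; minimax regret → A2 (agree)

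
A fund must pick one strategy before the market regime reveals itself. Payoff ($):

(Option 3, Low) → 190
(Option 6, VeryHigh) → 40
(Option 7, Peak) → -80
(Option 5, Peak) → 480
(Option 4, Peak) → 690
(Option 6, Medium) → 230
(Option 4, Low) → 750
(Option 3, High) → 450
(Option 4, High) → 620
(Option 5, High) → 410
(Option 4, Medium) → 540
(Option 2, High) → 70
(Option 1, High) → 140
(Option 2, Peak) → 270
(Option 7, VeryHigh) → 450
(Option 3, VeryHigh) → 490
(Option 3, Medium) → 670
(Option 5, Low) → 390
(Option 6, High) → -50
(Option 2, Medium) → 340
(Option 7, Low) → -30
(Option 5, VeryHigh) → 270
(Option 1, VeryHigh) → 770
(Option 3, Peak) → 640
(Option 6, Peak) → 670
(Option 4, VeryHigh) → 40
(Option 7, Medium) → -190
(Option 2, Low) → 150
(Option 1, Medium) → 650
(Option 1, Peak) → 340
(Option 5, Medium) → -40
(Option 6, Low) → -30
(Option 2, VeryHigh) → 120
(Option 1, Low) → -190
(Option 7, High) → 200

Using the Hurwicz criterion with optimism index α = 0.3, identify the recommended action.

Option 3

Option 1: 0.3·770 + 0.7·(-190) = 98
Option 2: 0.3·340 + 0.7·70 = 151
Option 3: 0.3·670 + 0.7·190 = 334
Option 4: 0.3·750 + 0.7·40 = 253
Option 5: 0.3·480 + 0.7·(-40) = 116
Option 6: 0.3·670 + 0.7·(-50) = 166
Option 7: 0.3·450 + 0.7·(-190) = 2
Highest Hurwicz score = 334 → Option 3.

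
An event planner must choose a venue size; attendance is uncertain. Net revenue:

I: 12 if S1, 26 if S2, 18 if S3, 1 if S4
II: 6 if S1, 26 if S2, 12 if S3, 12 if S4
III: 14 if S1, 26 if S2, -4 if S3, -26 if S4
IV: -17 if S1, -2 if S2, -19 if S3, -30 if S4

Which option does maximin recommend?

II

Row minima: I=1, II=6, III=-26, IV=-30
Best worst-case = 6 → II.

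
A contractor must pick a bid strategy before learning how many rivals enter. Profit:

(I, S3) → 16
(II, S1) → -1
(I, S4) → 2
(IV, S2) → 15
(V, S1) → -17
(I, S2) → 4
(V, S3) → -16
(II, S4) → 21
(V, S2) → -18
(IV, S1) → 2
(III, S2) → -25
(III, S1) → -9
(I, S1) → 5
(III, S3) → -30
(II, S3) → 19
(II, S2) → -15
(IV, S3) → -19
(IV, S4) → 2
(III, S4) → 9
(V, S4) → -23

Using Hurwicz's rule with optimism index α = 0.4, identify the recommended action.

I

I: 0.4·16 + 0.6·2 = 7.6
II: 0.4·21 + 0.6·(-15) = -0.6
III: 0.4·9 + 0.6·(-30) = -14.4
IV: 0.4·15 + 0.6·(-19) = -5.4
V: 0.4·(-16) + 0.6·(-23) = -20.2
Highest Hurwicz score = 7.6 → I.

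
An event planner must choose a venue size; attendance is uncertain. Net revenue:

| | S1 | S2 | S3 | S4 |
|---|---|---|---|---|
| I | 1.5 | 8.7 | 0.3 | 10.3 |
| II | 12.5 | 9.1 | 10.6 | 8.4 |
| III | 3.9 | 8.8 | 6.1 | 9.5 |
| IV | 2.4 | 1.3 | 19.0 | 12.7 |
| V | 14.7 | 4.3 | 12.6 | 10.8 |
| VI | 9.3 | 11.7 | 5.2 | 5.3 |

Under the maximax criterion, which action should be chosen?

Row maxima: I=10.3, II=12.5, III=9.5, IV=19.0, V=14.7, VI=11.7
Best best-case = 19.0 → IV.

IV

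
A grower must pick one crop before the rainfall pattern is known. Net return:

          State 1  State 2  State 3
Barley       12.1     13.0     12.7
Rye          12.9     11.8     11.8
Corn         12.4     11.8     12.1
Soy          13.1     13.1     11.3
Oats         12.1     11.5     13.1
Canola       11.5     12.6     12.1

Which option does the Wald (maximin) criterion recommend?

Row minima: Barley=12.1, Rye=11.8, Corn=11.8, Soy=11.3, Oats=11.5, Canola=11.5
Best worst-case = 12.1 → Barley.

Barley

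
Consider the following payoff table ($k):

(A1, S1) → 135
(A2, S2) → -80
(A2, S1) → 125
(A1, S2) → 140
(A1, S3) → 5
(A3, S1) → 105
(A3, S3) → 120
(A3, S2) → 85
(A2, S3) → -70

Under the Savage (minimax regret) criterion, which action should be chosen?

A3

Column bests: S1=135, S2=140, S3=120.
A1 regrets: 0, 0, 115 → max 115
A2 regrets: 10, 220, 190 → max 220
A3 regrets: 30, 55, 0 → max 55
Smallest max regret = 55 → A3.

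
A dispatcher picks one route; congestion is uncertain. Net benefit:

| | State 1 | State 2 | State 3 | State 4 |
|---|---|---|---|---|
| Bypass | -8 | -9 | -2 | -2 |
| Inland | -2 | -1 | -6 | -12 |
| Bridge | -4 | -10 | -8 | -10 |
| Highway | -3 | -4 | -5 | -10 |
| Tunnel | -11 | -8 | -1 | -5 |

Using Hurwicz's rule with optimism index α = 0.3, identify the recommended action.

Bypass

Bypass: 0.3·(-2) + 0.7·(-9) = -6.9
Inland: 0.3·(-1) + 0.7·(-12) = -8.7
Bridge: 0.3·(-4) + 0.7·(-10) = -8.2
Highway: 0.3·(-3) + 0.7·(-10) = -7.9
Tunnel: 0.3·(-1) + 0.7·(-11) = -8
Highest Hurwicz score = -6.9 → Bypass.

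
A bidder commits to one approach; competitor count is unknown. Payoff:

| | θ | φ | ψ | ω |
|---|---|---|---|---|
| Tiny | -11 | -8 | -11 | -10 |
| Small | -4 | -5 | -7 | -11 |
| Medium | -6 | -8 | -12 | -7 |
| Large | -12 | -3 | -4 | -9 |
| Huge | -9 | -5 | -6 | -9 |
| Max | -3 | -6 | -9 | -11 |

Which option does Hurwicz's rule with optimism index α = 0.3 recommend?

Huge

Tiny: 0.3·(-8) + 0.7·(-11) = -10.1
Small: 0.3·(-4) + 0.7·(-11) = -8.9
Medium: 0.3·(-6) + 0.7·(-12) = -10.2
Large: 0.3·(-3) + 0.7·(-12) = -9.3
Huge: 0.3·(-5) + 0.7·(-9) = -7.8
Max: 0.3·(-3) + 0.7·(-11) = -8.6
Highest Hurwicz score = -7.8 → Huge.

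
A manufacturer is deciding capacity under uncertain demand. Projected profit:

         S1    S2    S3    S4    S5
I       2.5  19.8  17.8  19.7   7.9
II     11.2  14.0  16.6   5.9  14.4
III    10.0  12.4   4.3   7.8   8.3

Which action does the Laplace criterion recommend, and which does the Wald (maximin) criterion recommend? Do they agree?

Row averages: I=13.54, II=12.42, III=8.56
Highest average = 13.54 → I.
Row minima: I=2.5, II=5.9, III=4.3
Best worst-case = 5.9 → II.

laplace → I; maximin → II (disagree)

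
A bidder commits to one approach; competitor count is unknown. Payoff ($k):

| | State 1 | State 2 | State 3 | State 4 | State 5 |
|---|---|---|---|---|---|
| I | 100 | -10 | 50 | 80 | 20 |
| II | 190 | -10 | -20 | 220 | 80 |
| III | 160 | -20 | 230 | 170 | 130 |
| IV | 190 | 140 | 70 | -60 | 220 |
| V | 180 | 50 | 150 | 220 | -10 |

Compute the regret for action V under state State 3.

80

Best payoff under State 3 is 230.
Regret = 230 − 150 = 80.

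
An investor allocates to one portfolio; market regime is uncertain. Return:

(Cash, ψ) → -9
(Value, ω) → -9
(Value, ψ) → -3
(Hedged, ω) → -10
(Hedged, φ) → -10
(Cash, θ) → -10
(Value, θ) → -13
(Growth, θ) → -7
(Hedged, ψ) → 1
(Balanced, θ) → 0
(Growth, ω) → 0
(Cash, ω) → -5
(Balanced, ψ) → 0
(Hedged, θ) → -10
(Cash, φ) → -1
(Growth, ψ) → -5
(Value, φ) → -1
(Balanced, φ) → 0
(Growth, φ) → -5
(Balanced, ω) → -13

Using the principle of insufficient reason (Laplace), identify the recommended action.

Row averages: Balanced=-3.25, Cash=-6.25, Growth=-4.25, Hedged=-7.25, Value=-6.5
Highest average = -3.25 → Balanced.

Balanced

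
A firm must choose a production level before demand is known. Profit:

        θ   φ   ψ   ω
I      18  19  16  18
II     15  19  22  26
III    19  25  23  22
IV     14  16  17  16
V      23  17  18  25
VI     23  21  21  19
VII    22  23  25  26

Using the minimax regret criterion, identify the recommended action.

Column bests: θ=23, φ=25, ψ=25, ω=26.
I regrets: 5, 6, 9, 8 → max 9
II regrets: 8, 6, 3, 0 → max 8
III regrets: 4, 0, 2, 4 → max 4
IV regrets: 9, 9, 8, 10 → max 10
V regrets: 0, 8, 7, 1 → max 8
VI regrets: 0, 4, 4, 7 → max 7
VII regrets: 1, 2, 0, 0 → max 2
Smallest max regret = 2 → VII.

VII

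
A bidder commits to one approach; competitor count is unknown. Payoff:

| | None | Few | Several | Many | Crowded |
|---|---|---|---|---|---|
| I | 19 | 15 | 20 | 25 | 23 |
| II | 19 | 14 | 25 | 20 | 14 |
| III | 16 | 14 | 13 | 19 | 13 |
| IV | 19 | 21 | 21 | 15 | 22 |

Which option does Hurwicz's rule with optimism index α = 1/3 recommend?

I: 1/3·25 + 2/3·15 = 55/3
II: 1/3·25 + 2/3·14 = 53/3
III: 1/3·19 + 2/3·13 = 15
IV: 1/3·22 + 2/3·15 = 52/3
Highest Hurwicz score = 55/3 → I.

I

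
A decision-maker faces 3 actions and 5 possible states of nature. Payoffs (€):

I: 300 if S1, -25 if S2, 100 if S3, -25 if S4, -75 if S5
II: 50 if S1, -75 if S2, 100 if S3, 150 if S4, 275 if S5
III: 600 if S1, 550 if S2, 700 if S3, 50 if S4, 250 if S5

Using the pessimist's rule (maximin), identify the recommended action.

Row minima: I=-75, II=-75, III=50
Best worst-case = 50 → III.

III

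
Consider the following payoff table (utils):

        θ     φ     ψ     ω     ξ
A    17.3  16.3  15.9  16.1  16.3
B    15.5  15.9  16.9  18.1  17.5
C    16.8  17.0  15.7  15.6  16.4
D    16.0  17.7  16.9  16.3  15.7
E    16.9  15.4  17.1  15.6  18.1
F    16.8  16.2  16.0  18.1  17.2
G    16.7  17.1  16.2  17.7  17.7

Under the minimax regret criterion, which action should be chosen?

G

Column bests: θ=17.3, φ=17.7, ψ=17.1, ω=18.1, ξ=18.1.
A regrets: 0.0, 1.4, 1.2, 2.0, 1.8 → max 2.0
B regrets: 1.8, 1.8, 0.2, 0.0, 0.6 → max 1.8
C regrets: 0.5, 0.7, 1.4, 2.5, 1.7 → max 2.5
D regrets: 1.3, 0.0, 0.2, 1.8, 2.4 → max 2.4
E regrets: 0.4, 2.3, 0.0, 2.5, 0.0 → max 2.5
F regrets: 0.5, 1.5, 1.1, 0.0, 0.9 → max 1.5
G regrets: 0.6, 0.6, 0.9, 0.4, 0.4 → max 0.9
Smallest max regret = 0.9 → G.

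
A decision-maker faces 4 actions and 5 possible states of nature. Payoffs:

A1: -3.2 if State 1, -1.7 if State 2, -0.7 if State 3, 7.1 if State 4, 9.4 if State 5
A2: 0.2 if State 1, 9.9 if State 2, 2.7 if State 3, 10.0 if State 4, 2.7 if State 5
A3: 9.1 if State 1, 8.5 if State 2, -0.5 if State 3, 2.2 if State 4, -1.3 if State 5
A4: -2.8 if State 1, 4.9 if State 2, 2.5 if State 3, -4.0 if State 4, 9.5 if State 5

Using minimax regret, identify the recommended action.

A2

Column bests: State 1=9.1, State 2=9.9, State 3=2.7, State 4=10.0, State 5=9.5.
A1 regrets: 12.3, 11.6, 3.4, 2.9, 0.1 → max 12.3
A2 regrets: 8.9, 0.0, 0.0, 0.0, 6.8 → max 8.9
A3 regrets: 0.0, 1.4, 3.2, 7.8, 10.8 → max 10.8
A4 regrets: 11.9, 5.0, 0.2, 14.0, 0.0 → max 14.0
Smallest max regret = 8.9 → A2.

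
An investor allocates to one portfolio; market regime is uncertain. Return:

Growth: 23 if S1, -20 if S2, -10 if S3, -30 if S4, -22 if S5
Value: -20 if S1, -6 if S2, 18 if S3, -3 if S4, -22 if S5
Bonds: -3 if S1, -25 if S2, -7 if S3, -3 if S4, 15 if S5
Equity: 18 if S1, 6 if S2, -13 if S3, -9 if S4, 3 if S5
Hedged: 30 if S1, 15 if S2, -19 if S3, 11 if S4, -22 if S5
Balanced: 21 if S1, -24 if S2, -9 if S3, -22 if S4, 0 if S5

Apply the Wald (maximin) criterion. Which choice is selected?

Row minima: Growth=-30, Value=-22, Bonds=-25, Equity=-13, Hedged=-22, Balanced=-24
Best worst-case = -13 → Equity.

Equity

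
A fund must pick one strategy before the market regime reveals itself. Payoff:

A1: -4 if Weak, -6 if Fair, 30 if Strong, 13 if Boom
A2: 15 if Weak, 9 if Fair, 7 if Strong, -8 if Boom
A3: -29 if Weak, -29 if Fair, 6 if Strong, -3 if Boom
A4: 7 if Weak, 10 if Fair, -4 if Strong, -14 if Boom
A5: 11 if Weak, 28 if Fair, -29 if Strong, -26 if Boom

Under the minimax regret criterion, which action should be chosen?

Column bests: Weak=15, Fair=28, Strong=30, Boom=13.
A1 regrets: 19, 34, 0, 0 → max 34
A2 regrets: 0, 19, 23, 21 → max 23
A3 regrets: 44, 57, 24, 16 → max 57
A4 regrets: 8, 18, 34, 27 → max 34
A5 regrets: 4, 0, 59, 39 → max 59
Smallest max regret = 23 → A2.

A2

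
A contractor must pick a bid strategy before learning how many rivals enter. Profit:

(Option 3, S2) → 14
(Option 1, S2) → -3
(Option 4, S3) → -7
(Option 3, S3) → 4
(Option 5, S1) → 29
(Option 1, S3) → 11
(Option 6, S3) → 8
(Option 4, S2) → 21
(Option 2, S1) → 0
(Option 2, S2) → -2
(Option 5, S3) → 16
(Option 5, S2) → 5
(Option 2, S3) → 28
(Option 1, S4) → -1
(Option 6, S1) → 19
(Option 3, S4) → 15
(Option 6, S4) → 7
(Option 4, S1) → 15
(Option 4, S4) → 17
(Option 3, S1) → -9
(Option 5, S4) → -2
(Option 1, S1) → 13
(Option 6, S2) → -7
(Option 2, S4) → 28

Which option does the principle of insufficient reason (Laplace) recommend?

Row averages: Option 1=5, Option 2=13.5, Option 3=6, Option 4=11.5, Option 5=12, Option 6=6.75
Highest average = 13.5 → Option 2.

Option 2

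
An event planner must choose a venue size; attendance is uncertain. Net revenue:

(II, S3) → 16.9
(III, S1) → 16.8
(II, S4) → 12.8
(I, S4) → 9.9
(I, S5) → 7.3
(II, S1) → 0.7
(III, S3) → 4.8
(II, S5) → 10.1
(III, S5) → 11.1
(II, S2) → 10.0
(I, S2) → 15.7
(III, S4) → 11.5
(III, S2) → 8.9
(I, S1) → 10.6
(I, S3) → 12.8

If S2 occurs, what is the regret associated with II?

Best payoff under S2 is 15.7.
Regret = 15.7 − 10.0 = 5.7.

5.7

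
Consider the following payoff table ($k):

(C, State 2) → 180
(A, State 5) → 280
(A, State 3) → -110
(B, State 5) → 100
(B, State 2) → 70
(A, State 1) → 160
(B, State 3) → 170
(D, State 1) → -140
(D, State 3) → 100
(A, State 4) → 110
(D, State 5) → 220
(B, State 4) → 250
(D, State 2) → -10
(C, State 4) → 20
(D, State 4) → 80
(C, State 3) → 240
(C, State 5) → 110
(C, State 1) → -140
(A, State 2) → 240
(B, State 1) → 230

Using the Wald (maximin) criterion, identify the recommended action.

B

Row minima: A=-110, B=70, C=-140, D=-140
Best worst-case = 70 → B.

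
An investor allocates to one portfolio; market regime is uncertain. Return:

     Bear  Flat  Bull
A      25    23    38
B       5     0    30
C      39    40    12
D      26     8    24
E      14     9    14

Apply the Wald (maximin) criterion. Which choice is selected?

A

Row minima: A=23, B=0, C=12, D=8, E=9
Best worst-case = 23 → A.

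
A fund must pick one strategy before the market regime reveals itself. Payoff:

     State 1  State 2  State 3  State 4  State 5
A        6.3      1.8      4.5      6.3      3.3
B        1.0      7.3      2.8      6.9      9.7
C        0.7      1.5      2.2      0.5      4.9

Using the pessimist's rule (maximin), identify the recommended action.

A

Row minima: A=1.8, B=1.0, C=0.5
Best worst-case = 1.8 → A.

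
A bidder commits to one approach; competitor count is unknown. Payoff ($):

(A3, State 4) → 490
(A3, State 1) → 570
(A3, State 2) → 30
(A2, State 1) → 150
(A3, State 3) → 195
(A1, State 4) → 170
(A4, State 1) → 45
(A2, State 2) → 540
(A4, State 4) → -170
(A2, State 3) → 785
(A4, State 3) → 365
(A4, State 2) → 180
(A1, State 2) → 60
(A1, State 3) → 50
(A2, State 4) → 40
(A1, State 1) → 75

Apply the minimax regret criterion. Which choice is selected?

Column bests: State 1=570, State 2=540, State 3=785, State 4=490.
A1 regrets: 495, 480, 735, 320 → max 735
A2 regrets: 420, 0, 0, 450 → max 450
A3 regrets: 0, 510, 590, 0 → max 590
A4 regrets: 525, 360, 420, 660 → max 660
Smallest max regret = 450 → A2.

A2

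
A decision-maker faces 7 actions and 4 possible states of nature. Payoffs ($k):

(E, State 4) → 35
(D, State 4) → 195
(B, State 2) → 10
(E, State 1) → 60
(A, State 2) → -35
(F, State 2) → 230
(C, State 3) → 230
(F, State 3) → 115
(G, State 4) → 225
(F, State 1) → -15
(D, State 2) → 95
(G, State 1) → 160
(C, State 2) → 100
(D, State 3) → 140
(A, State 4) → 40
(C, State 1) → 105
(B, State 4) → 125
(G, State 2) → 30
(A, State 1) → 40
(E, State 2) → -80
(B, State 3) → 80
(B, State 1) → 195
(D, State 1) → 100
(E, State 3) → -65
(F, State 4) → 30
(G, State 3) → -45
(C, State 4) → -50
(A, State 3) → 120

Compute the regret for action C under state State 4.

Best payoff under State 4 is 225.
Regret = 225 − (-50) = 275.

275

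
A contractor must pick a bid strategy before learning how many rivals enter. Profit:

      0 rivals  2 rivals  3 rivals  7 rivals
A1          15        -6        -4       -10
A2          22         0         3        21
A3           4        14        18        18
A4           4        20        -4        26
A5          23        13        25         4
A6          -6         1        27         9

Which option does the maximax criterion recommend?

A6

Row maxima: A1=15, A2=22, A3=18, A4=26, A5=25, A6=27
Best best-case = 27 → A6.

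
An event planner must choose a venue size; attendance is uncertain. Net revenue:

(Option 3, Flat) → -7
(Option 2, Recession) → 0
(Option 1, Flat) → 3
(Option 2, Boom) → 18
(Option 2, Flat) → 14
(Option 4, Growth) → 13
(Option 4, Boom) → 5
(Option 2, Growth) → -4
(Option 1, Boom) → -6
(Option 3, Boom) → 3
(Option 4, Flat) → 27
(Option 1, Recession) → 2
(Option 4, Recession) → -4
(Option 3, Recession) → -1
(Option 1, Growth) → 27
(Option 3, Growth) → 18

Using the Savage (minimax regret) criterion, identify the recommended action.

Column bests: Recession=2, Flat=27, Growth=27, Boom=18.
Option 1 regrets: 0, 24, 0, 24 → max 24
Option 2 regrets: 2, 13, 31, 0 → max 31
Option 3 regrets: 3, 34, 9, 15 → max 34
Option 4 regrets: 6, 0, 14, 13 → max 14
Smallest max regret = 14 → Option 4.

Option 4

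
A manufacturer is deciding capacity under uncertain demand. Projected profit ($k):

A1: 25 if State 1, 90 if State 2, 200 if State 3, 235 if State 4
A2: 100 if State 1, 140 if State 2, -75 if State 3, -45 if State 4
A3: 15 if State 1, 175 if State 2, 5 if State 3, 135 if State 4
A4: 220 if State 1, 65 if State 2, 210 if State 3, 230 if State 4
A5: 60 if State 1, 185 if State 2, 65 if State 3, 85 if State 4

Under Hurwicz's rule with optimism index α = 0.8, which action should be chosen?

A1: 0.8·235 + 0.2·25 = 193
A2: 0.8·140 + 0.2·(-75) = 97
A3: 0.8·175 + 0.2·5 = 141
A4: 0.8·230 + 0.2·65 = 197
A5: 0.8·185 + 0.2·60 = 160
Highest Hurwicz score = 197 → A4.

A4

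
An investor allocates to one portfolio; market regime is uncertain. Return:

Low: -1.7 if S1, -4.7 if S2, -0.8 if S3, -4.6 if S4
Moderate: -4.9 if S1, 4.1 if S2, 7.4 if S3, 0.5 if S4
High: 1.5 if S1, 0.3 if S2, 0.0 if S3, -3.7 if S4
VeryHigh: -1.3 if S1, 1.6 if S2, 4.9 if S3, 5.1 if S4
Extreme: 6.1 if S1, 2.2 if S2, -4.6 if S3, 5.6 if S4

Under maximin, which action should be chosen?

Row minima: Low=-4.7, Moderate=-4.9, High=-3.7, VeryHigh=-1.3, Extreme=-4.6
Best worst-case = -1.3 → VeryHigh.

VeryHigh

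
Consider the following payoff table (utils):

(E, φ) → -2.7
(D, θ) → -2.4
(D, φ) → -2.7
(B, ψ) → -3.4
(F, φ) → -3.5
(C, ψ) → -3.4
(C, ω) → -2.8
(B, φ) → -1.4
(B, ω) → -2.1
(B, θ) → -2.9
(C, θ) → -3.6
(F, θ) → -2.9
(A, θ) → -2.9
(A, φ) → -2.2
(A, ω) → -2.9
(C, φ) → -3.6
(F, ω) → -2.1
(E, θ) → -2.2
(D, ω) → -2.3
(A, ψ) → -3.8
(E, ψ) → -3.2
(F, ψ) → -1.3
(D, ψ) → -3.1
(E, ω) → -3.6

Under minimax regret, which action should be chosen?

D

Column bests: θ=-2.2, φ=-1.4, ψ=-1.3, ω=-2.1.
A regrets: 0.7, 0.8, 2.5, 0.8 → max 2.5
B regrets: 0.7, 0.0, 2.1, 0.0 → max 2.1
C regrets: 1.4, 2.2, 2.1, 0.7 → max 2.2
D regrets: 0.2, 1.3, 1.8, 0.2 → max 1.8
E regrets: 0.0, 1.3, 1.9, 1.5 → max 1.9
F regrets: 0.7, 2.1, 0.0, 0.0 → max 2.1
Smallest max regret = 1.8 → D.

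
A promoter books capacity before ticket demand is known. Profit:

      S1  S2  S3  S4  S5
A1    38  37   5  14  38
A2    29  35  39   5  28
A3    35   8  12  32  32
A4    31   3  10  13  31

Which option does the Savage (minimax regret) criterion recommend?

A2

Column bests: S1=38, S2=37, S3=39, S4=32, S5=38.
A1 regrets: 0, 0, 34, 18, 0 → max 34
A2 regrets: 9, 2, 0, 27, 10 → max 27
A3 regrets: 3, 29, 27, 0, 6 → max 29
A4 regrets: 7, 34, 29, 19, 7 → max 34
Smallest max regret = 27 → A2.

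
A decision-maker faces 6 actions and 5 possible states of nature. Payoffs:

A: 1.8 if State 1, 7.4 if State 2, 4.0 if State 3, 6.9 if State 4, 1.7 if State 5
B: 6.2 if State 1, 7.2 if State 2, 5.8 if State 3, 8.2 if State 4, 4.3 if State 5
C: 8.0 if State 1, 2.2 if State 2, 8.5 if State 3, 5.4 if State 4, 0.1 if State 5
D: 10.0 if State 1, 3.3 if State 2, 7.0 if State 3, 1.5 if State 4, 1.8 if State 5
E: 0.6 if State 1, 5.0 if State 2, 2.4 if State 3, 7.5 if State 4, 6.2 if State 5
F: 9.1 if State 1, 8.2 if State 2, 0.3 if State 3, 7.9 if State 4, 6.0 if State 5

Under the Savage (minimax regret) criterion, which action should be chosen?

Column bests: State 1=10.0, State 2=8.2, State 3=8.5, State 4=8.2, State 5=6.2.
A regrets: 8.2, 0.8, 4.5, 1.3, 4.5 → max 8.2
B regrets: 3.8, 1.0, 2.7, 0.0, 1.9 → max 3.8
C regrets: 2.0, 6.0, 0.0, 2.8, 6.1 → max 6.1
D regrets: 0.0, 4.9, 1.5, 6.7, 4.4 → max 6.7
E regrets: 9.4, 3.2, 6.1, 0.7, 0.0 → max 9.4
F regrets: 0.9, 0.0, 8.2, 0.3, 0.2 → max 8.2
Smallest max regret = 3.8 → B.

B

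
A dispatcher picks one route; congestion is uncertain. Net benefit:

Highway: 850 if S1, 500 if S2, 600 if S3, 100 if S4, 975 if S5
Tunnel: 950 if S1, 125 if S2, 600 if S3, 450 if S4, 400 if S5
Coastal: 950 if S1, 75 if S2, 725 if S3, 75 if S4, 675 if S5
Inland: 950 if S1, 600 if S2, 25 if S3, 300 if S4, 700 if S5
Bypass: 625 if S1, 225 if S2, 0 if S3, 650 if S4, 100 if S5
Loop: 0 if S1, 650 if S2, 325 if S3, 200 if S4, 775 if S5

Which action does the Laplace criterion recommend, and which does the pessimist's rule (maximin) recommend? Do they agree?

laplace → Highway; maximin → Tunnel (disagree)

Row averages: Highway=605, Tunnel=505, Coastal=500, Inland=515, Bypass=320, Loop=390
Highest average = 605 → Highway.
Row minima: Highway=100, Tunnel=125, Coastal=75, Inland=25, Bypass=0, Loop=0
Best worst-case = 125 → Tunnel.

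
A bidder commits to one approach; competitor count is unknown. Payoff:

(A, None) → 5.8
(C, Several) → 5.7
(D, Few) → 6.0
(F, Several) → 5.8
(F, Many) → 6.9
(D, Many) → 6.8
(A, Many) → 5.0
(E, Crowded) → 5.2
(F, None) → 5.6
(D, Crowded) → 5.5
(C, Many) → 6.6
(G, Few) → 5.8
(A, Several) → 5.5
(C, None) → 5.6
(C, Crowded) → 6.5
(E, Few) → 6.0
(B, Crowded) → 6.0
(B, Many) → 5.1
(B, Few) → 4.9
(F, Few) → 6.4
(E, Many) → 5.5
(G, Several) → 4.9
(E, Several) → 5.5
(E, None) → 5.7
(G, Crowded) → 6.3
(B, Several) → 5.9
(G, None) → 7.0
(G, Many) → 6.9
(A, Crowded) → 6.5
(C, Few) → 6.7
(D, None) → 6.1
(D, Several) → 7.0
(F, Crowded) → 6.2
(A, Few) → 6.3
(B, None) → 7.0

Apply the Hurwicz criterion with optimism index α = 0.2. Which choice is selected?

A: 0.2·6.5 + 0.8·5.0 = 5.3
B: 0.2·7.0 + 0.8·4.9 = 5.32
C: 0.2·6.7 + 0.8·5.6 = 5.82
D: 0.2·7.0 + 0.8·5.5 = 5.8
E: 0.2·6.0 + 0.8·5.2 = 5.36
F: 0.2·6.9 + 0.8·5.6 = 5.86
G: 0.2·7.0 + 0.8·4.9 = 5.32
Highest Hurwicz score = 5.86 → F.

F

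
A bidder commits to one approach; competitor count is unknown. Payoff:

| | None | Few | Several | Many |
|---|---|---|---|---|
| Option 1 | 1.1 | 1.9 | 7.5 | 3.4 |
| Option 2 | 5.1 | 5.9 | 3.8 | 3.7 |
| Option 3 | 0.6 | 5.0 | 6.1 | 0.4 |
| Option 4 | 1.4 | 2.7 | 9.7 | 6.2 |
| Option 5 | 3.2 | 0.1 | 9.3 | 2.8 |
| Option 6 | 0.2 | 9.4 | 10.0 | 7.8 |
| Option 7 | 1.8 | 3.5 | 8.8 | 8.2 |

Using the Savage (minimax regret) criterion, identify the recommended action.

Option 6

Column bests: None=5.1, Few=9.4, Several=10.0, Many=8.2.
Option 1 regrets: 4.0, 7.5, 2.5, 4.8 → max 7.5
Option 2 regrets: 0.0, 3.5, 6.2, 4.5 → max 6.2
Option 3 regrets: 4.5, 4.4, 3.9, 7.8 → max 7.8
Option 4 regrets: 3.7, 6.7, 0.3, 2.0 → max 6.7
Option 5 regrets: 1.9, 9.3, 0.7, 5.4 → max 9.3
Option 6 regrets: 4.9, 0.0, 0.0, 0.4 → max 4.9
Option 7 regrets: 3.3, 5.9, 1.2, 0.0 → max 5.9
Smallest max regret = 4.9 → Option 6.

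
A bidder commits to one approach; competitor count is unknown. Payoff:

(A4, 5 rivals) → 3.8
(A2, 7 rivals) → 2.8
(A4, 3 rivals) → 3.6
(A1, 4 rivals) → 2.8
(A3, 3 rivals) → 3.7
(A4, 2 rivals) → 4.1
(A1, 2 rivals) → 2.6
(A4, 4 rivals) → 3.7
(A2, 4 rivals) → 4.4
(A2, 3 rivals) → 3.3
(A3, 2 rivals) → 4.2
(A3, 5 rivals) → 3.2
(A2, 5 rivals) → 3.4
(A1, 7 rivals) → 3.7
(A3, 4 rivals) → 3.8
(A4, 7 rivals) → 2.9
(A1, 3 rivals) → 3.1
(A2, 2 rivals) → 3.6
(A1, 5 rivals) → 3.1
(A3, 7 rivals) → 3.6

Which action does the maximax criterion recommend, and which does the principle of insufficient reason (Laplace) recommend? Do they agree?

Row maxima: A1=3.7, A2=4.4, A3=4.2, A4=4.1
Best best-case = 4.4 → A2.
Row averages: A1=3.06, A2=3.5, A3=3.7, A4=3.62
Highest average = 3.7 → A3.

maximax → A2; laplace → A3 (disagree)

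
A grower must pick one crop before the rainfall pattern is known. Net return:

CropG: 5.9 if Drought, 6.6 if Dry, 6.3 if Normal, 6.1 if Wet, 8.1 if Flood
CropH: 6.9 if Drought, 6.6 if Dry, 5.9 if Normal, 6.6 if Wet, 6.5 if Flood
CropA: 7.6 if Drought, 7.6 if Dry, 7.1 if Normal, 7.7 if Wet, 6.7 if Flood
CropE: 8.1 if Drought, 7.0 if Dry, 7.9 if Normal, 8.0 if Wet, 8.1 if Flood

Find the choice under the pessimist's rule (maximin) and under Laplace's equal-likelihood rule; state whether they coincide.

Row minima: CropG=5.9, CropH=5.9, CropA=6.7, CropE=7.0
Best worst-case = 7.0 → CropE.
Row averages: CropG=6.6, CropH=6.5, CropA=7.34, CropE=7.82
Highest average = 7.82 → CropE.

maximin → CropE; laplace → CropE (agree)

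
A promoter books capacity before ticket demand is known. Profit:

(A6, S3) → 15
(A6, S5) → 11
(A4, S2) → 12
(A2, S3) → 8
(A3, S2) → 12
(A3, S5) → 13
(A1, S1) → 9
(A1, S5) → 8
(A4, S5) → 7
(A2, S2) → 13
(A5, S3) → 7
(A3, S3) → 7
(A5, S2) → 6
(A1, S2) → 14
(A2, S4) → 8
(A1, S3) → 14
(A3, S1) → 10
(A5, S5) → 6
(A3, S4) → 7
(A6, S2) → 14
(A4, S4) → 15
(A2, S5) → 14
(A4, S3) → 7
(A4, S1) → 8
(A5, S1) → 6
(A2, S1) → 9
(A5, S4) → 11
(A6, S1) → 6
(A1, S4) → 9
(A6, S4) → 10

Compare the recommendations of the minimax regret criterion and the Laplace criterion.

Column bests: S1=10, S2=14, S3=15, S4=15, S5=14.
A1 regrets: 1, 0, 1, 6, 6 → max 6
A2 regrets: 1, 1, 7, 7, 0 → max 7
A3 regrets: 0, 2, 8, 8, 1 → max 8
A4 regrets: 2, 2, 8, 0, 7 → max 8
A5 regrets: 4, 8, 8, 4, 8 → max 8
A6 regrets: 4, 0, 0, 5, 3 → max 5
Smallest max regret = 5 → A6.
Row averages: A1=10.8, A2=10.4, A3=9.8, A4=9.8, A5=7.2, A6=11.2
Highest average = 11.2 → A6.

minimax regret → A6; laplace → A6 (agree)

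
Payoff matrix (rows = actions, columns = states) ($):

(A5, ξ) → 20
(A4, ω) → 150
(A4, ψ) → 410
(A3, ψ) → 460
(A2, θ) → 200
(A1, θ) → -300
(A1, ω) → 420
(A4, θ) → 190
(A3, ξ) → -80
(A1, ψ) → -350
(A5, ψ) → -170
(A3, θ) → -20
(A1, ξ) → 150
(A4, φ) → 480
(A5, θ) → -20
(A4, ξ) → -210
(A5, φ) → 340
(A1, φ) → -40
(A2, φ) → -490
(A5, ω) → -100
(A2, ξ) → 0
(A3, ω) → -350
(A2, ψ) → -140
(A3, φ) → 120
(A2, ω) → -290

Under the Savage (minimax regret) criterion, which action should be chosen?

Column bests: θ=200, φ=480, ψ=460, ω=420, ξ=150.
A1 regrets: 500, 520, 810, 0, 0 → max 810
A2 regrets: 0, 970, 600, 710, 150 → max 970
A3 regrets: 220, 360, 0, 770, 230 → max 770
A4 regrets: 10, 0, 50, 270, 360 → max 360
A5 regrets: 220, 140, 630, 520, 130 → max 630
Smallest max regret = 360 → A4.

A4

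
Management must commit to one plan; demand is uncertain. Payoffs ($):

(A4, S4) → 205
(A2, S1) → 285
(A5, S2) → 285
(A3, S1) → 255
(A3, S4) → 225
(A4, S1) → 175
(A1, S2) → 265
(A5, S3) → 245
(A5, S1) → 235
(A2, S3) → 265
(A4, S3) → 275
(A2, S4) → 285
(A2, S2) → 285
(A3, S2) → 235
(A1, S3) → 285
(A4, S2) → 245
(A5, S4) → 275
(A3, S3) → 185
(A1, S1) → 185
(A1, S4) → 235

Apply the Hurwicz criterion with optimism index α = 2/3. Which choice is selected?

A2

A1: 2/3·285 + 1/3·185 = 755/3
A2: 2/3·285 + 1/3·265 = 835/3
A3: 2/3·255 + 1/3·185 = 695/3
A4: 2/3·275 + 1/3·175 = 725/3
A5: 2/3·285 + 1/3·235 = 805/3
Highest Hurwicz score = 835/3 → A2.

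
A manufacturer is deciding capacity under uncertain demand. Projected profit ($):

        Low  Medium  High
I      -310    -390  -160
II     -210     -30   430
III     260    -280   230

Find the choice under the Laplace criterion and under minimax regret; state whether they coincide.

laplace → III; minimax regret → III (agree)

Row averages: I=-860/3, II=190/3, III=70
Highest average = 70 → III.
Column bests: Low=260, Medium=-30, High=430.
I regrets: 570, 360, 590 → max 590
II regrets: 470, 0, 0 → max 470
III regrets: 0, 250, 200 → max 250
Smallest max regret = 250 → III.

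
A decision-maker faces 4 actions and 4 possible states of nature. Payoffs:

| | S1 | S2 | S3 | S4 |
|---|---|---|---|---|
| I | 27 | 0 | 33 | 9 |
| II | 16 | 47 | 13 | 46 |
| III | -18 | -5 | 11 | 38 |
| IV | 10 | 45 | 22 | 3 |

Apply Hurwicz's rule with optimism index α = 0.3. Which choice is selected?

I: 0.3·33 + 0.7·0 = 9.9
II: 0.3·47 + 0.7·13 = 23.2
III: 0.3·38 + 0.7·(-18) = -1.2
IV: 0.3·45 + 0.7·3 = 15.6
Highest Hurwicz score = 23.2 → II.

II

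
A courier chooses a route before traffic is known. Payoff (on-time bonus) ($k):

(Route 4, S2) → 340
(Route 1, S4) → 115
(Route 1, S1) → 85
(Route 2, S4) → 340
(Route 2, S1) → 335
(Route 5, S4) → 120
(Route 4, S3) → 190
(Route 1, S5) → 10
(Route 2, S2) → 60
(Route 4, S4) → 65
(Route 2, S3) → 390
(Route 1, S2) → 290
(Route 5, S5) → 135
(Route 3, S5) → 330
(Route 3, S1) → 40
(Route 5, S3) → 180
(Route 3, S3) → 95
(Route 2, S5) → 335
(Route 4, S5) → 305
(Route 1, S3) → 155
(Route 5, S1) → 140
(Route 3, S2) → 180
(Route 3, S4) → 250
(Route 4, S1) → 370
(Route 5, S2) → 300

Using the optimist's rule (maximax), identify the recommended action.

Route 2

Row maxima: Route 1=290, Route 2=390, Route 3=330, Route 4=370, Route 5=300
Best best-case = 390 → Route 2.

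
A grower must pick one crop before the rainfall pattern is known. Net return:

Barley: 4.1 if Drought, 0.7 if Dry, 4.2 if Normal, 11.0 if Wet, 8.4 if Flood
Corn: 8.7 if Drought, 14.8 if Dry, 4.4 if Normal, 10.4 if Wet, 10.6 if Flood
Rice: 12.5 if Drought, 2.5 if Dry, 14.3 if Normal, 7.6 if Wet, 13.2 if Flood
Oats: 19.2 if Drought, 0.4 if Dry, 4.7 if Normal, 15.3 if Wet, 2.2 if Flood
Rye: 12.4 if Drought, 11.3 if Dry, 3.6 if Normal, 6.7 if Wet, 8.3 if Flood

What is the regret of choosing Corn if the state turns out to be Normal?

Best payoff under Normal is 14.3.
Regret = 14.3 − 4.4 = 9.9.

9.9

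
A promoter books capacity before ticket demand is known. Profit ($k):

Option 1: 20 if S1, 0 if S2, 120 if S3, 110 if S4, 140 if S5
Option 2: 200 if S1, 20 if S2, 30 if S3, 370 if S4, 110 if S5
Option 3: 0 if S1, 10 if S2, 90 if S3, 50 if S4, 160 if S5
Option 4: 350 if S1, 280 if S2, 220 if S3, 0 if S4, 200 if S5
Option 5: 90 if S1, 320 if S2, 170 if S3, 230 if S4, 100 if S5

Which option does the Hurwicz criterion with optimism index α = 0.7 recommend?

Option 1: 0.7·140 + 0.3·0 = 98
Option 2: 0.7·370 + 0.3·20 = 265
Option 3: 0.7·160 + 0.3·0 = 112
Option 4: 0.7·350 + 0.3·0 = 245
Option 5: 0.7·320 + 0.3·90 = 251
Highest Hurwicz score = 265 → Option 2.

Option 2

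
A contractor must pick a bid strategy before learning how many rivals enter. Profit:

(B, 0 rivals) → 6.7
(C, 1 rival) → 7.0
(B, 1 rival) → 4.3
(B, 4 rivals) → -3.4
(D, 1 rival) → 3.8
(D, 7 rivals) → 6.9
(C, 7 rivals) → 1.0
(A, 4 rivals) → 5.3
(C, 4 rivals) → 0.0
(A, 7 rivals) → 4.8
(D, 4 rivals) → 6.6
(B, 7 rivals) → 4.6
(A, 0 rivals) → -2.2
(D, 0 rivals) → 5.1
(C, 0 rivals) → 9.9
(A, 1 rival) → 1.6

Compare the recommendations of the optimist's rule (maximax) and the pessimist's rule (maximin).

maximax → C; maximin → D (disagree)

Row maxima: A=5.3, B=6.7, C=9.9, D=6.9
Best best-case = 9.9 → C.
Row minima: A=-2.2, B=-3.4, C=0.0, D=3.8
Best worst-case = 3.8 → D.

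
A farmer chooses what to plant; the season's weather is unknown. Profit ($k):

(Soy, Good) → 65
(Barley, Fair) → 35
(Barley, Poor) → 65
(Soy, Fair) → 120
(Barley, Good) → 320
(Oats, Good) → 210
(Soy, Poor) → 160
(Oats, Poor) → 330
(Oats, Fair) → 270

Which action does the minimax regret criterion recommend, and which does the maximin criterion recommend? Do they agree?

Column bests: Poor=330, Fair=270, Good=320.
Barley regrets: 265, 235, 0 → max 265
Soy regrets: 170, 150, 255 → max 255
Oats regrets: 0, 0, 110 → max 110
Smallest max regret = 110 → Oats.
Row minima: Barley=35, Soy=65, Oats=210
Best worst-case = 210 → Oats.

minimax regret → Oats; maximin → Oats (agree)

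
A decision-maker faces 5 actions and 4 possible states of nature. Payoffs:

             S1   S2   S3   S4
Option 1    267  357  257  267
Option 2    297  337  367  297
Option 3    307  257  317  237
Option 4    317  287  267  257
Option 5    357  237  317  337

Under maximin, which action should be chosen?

Row minima: Option 1=257, Option 2=297, Option 3=237, Option 4=257, Option 5=237
Best worst-case = 297 → Option 2.

Option 2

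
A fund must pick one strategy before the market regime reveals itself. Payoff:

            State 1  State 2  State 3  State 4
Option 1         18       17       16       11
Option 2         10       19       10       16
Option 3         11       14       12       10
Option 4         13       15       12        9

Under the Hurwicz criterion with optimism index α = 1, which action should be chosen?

Option 2

Option 1: 1·18 + 0·11 = 18
Option 2: 1·19 + 0·10 = 19
Option 3: 1·14 + 0·10 = 14
Option 4: 1·15 + 0·9 = 15
Highest Hurwicz score = 19 → Option 2.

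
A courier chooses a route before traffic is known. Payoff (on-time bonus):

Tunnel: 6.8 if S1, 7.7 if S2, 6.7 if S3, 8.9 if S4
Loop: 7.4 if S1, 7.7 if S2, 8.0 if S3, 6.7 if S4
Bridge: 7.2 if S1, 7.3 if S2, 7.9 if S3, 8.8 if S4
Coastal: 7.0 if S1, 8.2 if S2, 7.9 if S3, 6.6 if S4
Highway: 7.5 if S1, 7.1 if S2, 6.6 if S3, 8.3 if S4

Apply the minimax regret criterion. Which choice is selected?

Bridge

Column bests: S1=7.5, S2=8.2, S3=8.0, S4=8.9.
Tunnel regrets: 0.7, 0.5, 1.3, 0.0 → max 1.3
Loop regrets: 0.1, 0.5, 0.0, 2.2 → max 2.2
Bridge regrets: 0.3, 0.9, 0.1, 0.1 → max 0.9
Coastal regrets: 0.5, 0.0, 0.1, 2.3 → max 2.3
Highway regrets: 0.0, 1.1, 1.4, 0.6 → max 1.4
Smallest max regret = 0.9 → Bridge.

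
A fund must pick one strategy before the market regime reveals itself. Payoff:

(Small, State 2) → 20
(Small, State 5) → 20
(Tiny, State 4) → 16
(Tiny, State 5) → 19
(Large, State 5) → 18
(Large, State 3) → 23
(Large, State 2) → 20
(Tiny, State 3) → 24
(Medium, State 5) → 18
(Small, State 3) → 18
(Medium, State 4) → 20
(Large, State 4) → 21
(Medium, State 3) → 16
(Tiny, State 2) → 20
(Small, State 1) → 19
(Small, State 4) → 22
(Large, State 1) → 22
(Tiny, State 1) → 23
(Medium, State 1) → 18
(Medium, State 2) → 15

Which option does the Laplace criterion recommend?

Large

Row averages: Tiny=20.4, Small=19.8, Medium=17.4, Large=20.8
Highest average = 20.8 → Large.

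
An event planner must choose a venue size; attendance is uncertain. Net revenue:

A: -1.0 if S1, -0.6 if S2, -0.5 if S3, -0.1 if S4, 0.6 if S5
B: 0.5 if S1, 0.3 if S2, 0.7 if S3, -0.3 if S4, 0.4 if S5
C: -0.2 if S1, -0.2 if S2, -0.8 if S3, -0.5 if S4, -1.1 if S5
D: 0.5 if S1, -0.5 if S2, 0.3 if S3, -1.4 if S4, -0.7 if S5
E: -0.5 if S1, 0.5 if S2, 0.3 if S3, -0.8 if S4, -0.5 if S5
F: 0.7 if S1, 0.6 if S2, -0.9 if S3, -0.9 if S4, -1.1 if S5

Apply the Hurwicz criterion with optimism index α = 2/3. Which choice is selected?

B

A: 2/3·0.6 + 1/3·(-1.0) = 1/15
B: 2/3·0.7 + 1/3·(-0.3) = 11/30
C: 2/3·(-0.2) + 1/3·(-1.1) = -0.5
D: 2/3·0.5 + 1/3·(-1.4) = -2/15
E: 2/3·0.5 + 1/3·(-0.8) = 1/15
F: 2/3·0.7 + 1/3·(-1.1) = 0.1
Highest Hurwicz score = 11/30 → B.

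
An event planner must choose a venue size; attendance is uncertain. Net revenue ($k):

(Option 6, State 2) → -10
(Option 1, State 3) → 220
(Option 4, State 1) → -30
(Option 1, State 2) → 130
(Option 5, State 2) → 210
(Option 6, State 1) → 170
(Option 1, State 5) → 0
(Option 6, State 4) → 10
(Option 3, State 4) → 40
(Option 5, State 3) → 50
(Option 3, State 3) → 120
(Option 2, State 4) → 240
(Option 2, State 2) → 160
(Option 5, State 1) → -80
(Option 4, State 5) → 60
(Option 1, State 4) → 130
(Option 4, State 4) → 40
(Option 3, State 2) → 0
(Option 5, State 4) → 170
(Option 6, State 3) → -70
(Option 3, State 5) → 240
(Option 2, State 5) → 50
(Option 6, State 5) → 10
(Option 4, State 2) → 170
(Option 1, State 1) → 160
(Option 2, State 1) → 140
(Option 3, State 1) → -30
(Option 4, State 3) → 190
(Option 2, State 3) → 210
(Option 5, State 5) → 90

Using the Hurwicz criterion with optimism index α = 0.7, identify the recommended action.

Option 1: 0.7·220 + 0.3·0 = 154
Option 2: 0.7·240 + 0.3·50 = 183
Option 3: 0.7·240 + 0.3·(-30) = 159
Option 4: 0.7·190 + 0.3·(-30) = 124
Option 5: 0.7·210 + 0.3·(-80) = 123
Option 6: 0.7·170 + 0.3·(-70) = 98
Highest Hurwicz score = 183 → Option 2.

Option 2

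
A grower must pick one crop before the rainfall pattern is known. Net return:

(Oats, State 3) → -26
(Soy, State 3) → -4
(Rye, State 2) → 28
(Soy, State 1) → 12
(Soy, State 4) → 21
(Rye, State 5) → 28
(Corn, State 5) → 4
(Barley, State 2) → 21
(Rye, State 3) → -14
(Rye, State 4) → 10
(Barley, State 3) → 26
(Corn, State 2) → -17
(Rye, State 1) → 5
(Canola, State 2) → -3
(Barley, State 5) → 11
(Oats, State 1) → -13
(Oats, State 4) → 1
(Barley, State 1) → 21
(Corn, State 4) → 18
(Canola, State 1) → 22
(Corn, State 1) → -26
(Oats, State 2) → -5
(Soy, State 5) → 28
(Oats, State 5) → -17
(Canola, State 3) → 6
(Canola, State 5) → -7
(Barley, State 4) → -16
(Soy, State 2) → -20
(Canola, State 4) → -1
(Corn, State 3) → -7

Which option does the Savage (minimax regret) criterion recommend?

Canola

Column bests: State 1=22, State 2=28, State 3=26, State 4=21, State 5=28.
Oats regrets: 35, 33, 52, 20, 45 → max 52
Soy regrets: 10, 48, 30, 0, 0 → max 48
Canola regrets: 0, 31, 20, 22, 35 → max 35
Rye regrets: 17, 0, 40, 11, 0 → max 40
Barley regrets: 1, 7, 0, 37, 17 → max 37
Corn regrets: 48, 45, 33, 3, 24 → max 48
Smallest max regret = 35 → Canola.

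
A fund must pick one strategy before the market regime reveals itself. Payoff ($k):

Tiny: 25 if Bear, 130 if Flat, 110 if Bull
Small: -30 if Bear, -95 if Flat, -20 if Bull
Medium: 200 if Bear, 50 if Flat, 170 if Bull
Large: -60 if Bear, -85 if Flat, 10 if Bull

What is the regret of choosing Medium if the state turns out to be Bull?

Best payoff under Bull is 170.
Regret = 170 − 170 = 0.

0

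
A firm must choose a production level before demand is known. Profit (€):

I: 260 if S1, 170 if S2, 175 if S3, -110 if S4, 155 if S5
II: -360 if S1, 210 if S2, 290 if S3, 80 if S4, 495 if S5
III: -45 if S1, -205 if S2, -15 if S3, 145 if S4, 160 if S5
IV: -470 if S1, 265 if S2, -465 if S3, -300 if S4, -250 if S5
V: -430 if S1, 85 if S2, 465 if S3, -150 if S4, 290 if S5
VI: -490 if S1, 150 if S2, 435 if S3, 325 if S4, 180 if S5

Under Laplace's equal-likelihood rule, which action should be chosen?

II

Row averages: I=130, II=143, III=8, IV=-244, V=52, VI=120
Highest average = 143 → II.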